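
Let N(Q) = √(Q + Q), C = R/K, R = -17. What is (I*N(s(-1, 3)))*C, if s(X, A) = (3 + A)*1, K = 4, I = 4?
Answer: -34*√3 ≈ -58.890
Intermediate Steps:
s(X, A) = 3 + A
C = -17/4 ≈ -4.2500
N(Q) = √2*√Q (N(Q) = √(2*Q) = √2*√Q)
(I*N(s(-1, 3)))*C = (4*(√2*√(3 + 3)))*(-17/4) = (4*(√2*√6))*(-17/4) = (4*(2*√3))*(-17/4) = (8*√3)*(-17/4) = -34*√3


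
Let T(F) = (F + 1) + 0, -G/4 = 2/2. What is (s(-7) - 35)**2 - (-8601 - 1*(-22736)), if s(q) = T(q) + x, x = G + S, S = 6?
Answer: -12614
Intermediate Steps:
G = -4 (G = -8/2 = -4*1 = -4)
T(F) = 1 + F (T(F) = (1 + F) + 0 = 1 + F)
x = 2 (x = -4 + 6 = 2)
s(q) = 3 + q (s(q) = (1 + q) + 2 = 3 + q)
(s(-7) - 35)**2 - (-8601 - 1*(-22736)) = ((3 - 7) - 35)**2 - (-8601 - 1*(-22736)) = (-4 - 35)**2 - (-8601 + 22736) = (-39)**2 - 1*14135 = 1521 - 14135 = -12614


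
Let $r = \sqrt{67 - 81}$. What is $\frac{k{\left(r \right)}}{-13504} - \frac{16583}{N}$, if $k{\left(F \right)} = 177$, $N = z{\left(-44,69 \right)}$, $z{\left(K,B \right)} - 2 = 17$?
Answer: $- \frac{223940195}{256576} \approx -872.8$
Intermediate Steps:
$z{\left(K,B \right)} = 19$ ($z{\left(K,B \right)} = 2 + 17 = 19$)
$N = 19$
$r = i \sqrt{14}$ ($r = \sqrt{-14} = i \sqrt{14} \approx 3.7417 i$)
$\frac{k{\left(r \right)}}{-13504} - \frac{16583}{N} = \frac{177}{-13504} - \frac{16583}{19} = 177 \left(- \frac{1}{13504}\right) - \frac{16583}{19} = - \frac{177}{13504} - \frac{16583}{19} = - \frac{223940195}{256576}$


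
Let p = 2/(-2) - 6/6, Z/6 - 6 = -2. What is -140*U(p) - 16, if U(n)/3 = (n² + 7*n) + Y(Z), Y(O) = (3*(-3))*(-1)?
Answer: 404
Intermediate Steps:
Z = 24 (Z = 36 + 6*(-2) = 36 - 12 = 24)
p = -2 (p = 2*(-½) - 6*⅙ = -1 - 1 = -2)
Y(O) = 9 (Y(O) = -9*(-1) = 9)
U(n) = 27 + 3*n² + 21*n (U(n) = 3*((n² + 7*n) + 9) = 3*(9 + n² + 7*n) = 27 + 3*n² + 21*n)
-140*U(p) - 16 = -140*(27 + 3*(-2)² + 21*(-2)) - 16 = -140*(27 + 3*4 - 42) - 16 = -140*(27 + 12 - 42) - 16 = -140*(-3) - 16 = 420 - 16 = 404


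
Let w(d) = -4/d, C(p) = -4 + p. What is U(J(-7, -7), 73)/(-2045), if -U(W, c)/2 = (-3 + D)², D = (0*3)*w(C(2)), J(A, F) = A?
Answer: 18/2045 ≈ 0.0088020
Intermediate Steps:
D = 0 (D = (0*3)*(-4/(-4 + 2)) = 0*(-4/(-2)) = 0*(-4*(-½)) = 0*2 = 0)
U(W, c) = -18 (U(W, c) = -2*(-3 + 0)² = -2*(-3)² = -2*9 = -18)
U(J(-7, -7), 73)/(-2045) = -18/(-2045) = -18*(-1/2045) = 18/2045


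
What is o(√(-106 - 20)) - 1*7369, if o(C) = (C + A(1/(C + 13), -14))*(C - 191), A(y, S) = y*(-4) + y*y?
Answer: 2*(-303555*√14 - 156838*I)/(-43*I + 78*√14) ≈ -7463.1 - 2174.4*I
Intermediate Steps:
A(y, S) = y² - 4*y (A(y, S) = -4*y + y² = y² - 4*y)
o(C) = (-191 + C)*(C + (-4 + 1/(13 + C))/(13 + C)) (o(C) = (C + (-4 + 1/(C + 13))/(C + 13))*(C - 191) = (C + (-4 + 1/(13 + C))/(13 + C))*(-191 + C) = (-191 + C)*(C + (-4 + 1/(13 + C))/(13 + C)))
o(√(-106 - 20)) - 1*7369 = (9741 + 764*√(-106 - 20) - √(-106 - 20)*(51 + 4*√(-106 - 20)) + √(-106 - 20)*(13 + √(-106 - 20))²*(-191 + √(-106 - 20)))/(13 + √(-106 - 20))² - 1*7369 = (9741 + 764*√(-126) - √(-126)*(51 + 4*√(-126)) + √(-126)*(13 + √(-126))²*(-191 + √(-126)))/(13 + √(-126))² - 7369 = (9741 + 764*(3*I*√14) - 3*I*√14*(51 + 4*(3*I*√14)) + (3*I*√14)*(13 + 3*I*√14)²*(-191 + 3*I*√14))/(13 + 3*I*√14)² - 7369 = (9741 + 2292*I*√14 - 3*I*√14*(51 + 12*I*√14) + 3*I*√14*(13 + 3*I*√14)²*(-191 + 3*I*√14))/(13 + 3*I*√14)² - 7369 = -7369 + (9741 + 2292*I*√14 - 3*I*√14*(51 + 12*I*√14) + 3*I*√14*(13 + 3*I*√14)²*(-191 + 3*I*√14))/(13 + 3*I*√14)²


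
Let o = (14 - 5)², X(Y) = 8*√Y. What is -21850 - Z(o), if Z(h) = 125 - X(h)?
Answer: -21903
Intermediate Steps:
o = 81 (o = 9² = 81)
Z(h) = 125 - 8*√h
-21850 - Z(o) = -21850 - (125 - 8*√81) = -21850 - (125 - 8*9) = -21850 - (125 - 72) = -21850 - 1*53 = -21850 - 53 = -21903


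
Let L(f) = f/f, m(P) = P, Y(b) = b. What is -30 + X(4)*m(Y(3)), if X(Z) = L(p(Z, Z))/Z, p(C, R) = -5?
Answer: -117/4 ≈ -29.250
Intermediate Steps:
L(f) = 1
X(Z) = 1/Z
-30 + X(4)*m(Y(3)) = -30 + 3/4 = -30 + (¼)*3 = -30 + ¾ = -117/4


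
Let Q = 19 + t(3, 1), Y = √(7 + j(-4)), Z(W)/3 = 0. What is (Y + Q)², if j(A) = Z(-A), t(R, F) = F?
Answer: (20 + √7)² ≈ 512.83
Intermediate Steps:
Z(W) = 0 (Z(W) = 3*0 = 0)
j(A) = 0
Y = √7 (Y = √(7 + 0) = √7 ≈ 2.6458)
Q = 20 (Q = 19 + 1 = 20)
(Y + Q)² = (√7 + 20)² = (20 + √7)²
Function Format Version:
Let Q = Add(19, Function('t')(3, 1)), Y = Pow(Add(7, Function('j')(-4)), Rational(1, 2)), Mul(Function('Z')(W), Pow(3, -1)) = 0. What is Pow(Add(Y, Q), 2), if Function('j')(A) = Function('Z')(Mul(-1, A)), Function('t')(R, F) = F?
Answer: Pow(Add(20, Pow(7, Rational(1, 2))), 2) ≈ 512.83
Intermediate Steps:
Function('Z')(W) = 0 (Function('Z')(W) = Mul(3, 0) = 0)
Function('j')(A) = 0
Y = Pow(7, Rational(1, 2)) (Y = Pow(Add(7, 0), Rational(1, 2)) = Pow(7, Rational(1, 2)) ≈ 2.6458)
Q = 20 (Q = Add(19, 1) = 20)
Pow(Add(Y, Q), 2) = Pow(Add(Pow(7, Rational(1, 2)), 20), 2) = Pow(Add(20, Pow(7, Rational(1, 2))), 2)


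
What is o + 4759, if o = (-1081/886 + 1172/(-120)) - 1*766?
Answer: 26460478/6645 ≈ 3982.0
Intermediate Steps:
o = -5163077/6645 (o = (-1081*1/886 + 1172*(-1/120)) - 766 = (-1081/886 - 293/30) - 766 = -73007/6645 - 766 = -5163077/6645 ≈ -776.99)
o + 4759 = -5163077/6645 + 4759 = 26460478/6645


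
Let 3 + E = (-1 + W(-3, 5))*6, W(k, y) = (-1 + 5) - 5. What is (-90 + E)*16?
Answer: -1680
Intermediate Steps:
W(k, y) = -1 (W(k, y) = 4 - 5 = -1)
E = -15 (E = -3 + (-1 - 1)*6 = -3 - 2*6 = -3 - 12 = -15)
(-90 + E)*16 = (-90 - 15)*16 = -105*16 = -1680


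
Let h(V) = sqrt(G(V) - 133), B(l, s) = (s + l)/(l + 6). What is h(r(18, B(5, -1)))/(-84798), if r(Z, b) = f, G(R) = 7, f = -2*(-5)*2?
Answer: -I*sqrt(14)/28266 ≈ -0.00013237*I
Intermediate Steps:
f = 20 (f = 10*2 = 20)
B(l, s) = (l + s)/(6 + l)
r(Z, b) = 20
h(V) = 3*I*sqrt(14) (h(V) = sqrt(7 - 133) = sqrt(-126) = 3*I*sqrt(14))
h(r(18, B(5, -1)))/(-84798) = (3*I*sqrt(14))/(-84798) = (3*I*sqrt(14))*(-1/84798) = -I*sqrt(14)/28266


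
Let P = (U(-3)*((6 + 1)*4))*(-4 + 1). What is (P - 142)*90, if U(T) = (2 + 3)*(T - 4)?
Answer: 251820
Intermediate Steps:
U(T) = -20 + 5*T (U(T) = 5*(-4 + T) = -20 + 5*T)
P = 2940 (P = ((-20 + 5*(-3))*((6 + 1)*4))*(-4 + 1) = ((-20 - 15)*(7*4))*(-3) = -35*28*(-3) = -980*(-3) = 2940)
(P - 142)*90 = (2940 - 142)*90 = 2798*90 = 251820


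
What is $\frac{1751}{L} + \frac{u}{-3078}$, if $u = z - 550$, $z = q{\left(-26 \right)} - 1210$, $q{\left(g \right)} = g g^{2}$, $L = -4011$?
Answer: $\frac{12027853}{2057643} \approx 5.8455$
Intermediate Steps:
$q{\left(g \right)} = g^{3}$
$z = -18786$ ($z = \left(-26\right)^{3} - 1210 = -17576 - 1210 = -18786$)
$u = -19336$ ($u = -18786 - 550 = -19336$)
$\frac{1751}{L} + \frac{u}{-3078} = \frac{1751}{-4011} - \frac{19336}{-3078} = 1751 \left(- \frac{1}{4011}\right) - - \frac{9668}{1539} = - \frac{1751}{4011} + \frac{9668}{1539} = \frac{12027853}{2057643}$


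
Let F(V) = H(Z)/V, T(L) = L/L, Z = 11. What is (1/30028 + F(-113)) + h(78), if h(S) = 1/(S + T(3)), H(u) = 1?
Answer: 1029879/268059956 ≈ 0.0038420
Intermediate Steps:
T(L) = 1
F(V) = 1/V
h(S) = 1/(1 + S) (h(S) = 1/(S + 1) = 1/(1 + S))
(1/30028 + F(-113)) + h(78) = (1/30028 + 1/(-113)) + 1/(1 + 78) = (1/30028 - 1/113) + 1/79 = -29915/3393164 + 1/79 = 1029879/268059956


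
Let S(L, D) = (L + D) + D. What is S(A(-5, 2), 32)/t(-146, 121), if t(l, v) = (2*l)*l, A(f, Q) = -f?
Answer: 69/42632 ≈ 0.0016185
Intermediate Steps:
t(l, v) = 2*l²
S(L, D) = L + 2*D (S(L, D) = (D + L) + D = L + 2*D)
S(A(-5, 2), 32)/t(-146, 121) = (-1*(-5) + 2*32)/((2*(-146)²)) = (5 + 64)/((2*21316)) = 69/42632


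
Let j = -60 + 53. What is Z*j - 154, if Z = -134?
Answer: 784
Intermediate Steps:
j = -7
Z*j - 154 = -134*(-7) - 154 = 938 - 154 = 784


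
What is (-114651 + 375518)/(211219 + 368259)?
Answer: 260867/579478 ≈ 0.45018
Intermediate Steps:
(-114651 + 375518)/(211219 + 368259) = 260867/579478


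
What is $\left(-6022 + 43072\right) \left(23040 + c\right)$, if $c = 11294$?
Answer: $1272074700$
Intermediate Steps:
$\left(-6022 + 43072\right) \left(23040 + c\right) = \left(-6022 + 43072\right) \left(23040 + 11294\right) = 37050 \cdot 34334 = 1272074700$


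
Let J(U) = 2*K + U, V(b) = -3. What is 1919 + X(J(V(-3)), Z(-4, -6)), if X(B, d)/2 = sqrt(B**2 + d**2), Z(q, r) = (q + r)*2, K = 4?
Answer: 1919 + 10*sqrt(17) ≈ 1960.2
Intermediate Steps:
Z(q, r) = 2*q + 2*r
J(U) = 8 + U (J(U) = 2*4 + U = 8 + U)
X(B, d) = 2*sqrt(B**2 + d**2)
1919 + X(J(V(-3)), Z(-4, -6)) = 1919 + 2*sqrt((8 - 3)**2 + (2*(-4) + 2*(-6))**2) = 1919 + 2*sqrt(5**2 + (-8 - 12)**2) = 1919 + 2*sqrt(25 + (-20)**2) = 1919 + 2*sqrt(25 + 400) = 1919 + 2*sqrt(425) = 1919 + 2*(5*sqrt(17)) = 1919 + 10*sqrt(17)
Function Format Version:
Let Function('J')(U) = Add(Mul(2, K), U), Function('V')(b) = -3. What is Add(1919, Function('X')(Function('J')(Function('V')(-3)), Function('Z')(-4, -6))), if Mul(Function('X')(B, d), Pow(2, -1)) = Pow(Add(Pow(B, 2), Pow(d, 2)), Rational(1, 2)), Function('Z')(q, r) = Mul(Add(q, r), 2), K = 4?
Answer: Add(1919, Mul(10, Pow(17, Rational(1, 2)))) ≈ 1960.2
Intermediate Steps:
Function('Z')(q, r) = Add(Mul(2, q), Mul(2, r))
Function('J')(U) = Add(8, U) (Function('J')(U) = Add(Mul(2, 4), U) = Add(8, U))
Function('X')(B, d) = Mul(2, Pow(Add(Pow(B, 2), Pow(d, 2)), Rational(1, 2)))
Add(1919, Function('X')(Function('J')(Function('V')(-3)), Function('Z')(-4, -6))) = Add(1919, Mul(2, Pow(Add(Pow(Add(8, -3), 2), Pow(Add(Mul(2, -4), Mul(2, -6)), 2)), Rational(1, 2)))) = Add(1919, Mul(2, Pow(Add(Pow(5, 2), Pow(Add(-8, -12), 2)), Rational(1, 2)))) = Add(1919, Mul(2, Pow(Add(25, Pow(-20, 2)), Rational(1, 2)))) = Add(1919, Mul(2, Pow(Add(25, 400), Rational(1, 2)))) = Add(1919, Mul(2, Pow(425, Rational(1, 2)))) = Add(1919, Mul(2, Mul(5, Pow(17, Rational(1, 2))))) = Add(1919, Mul(10, Pow(17, Rational(1, 2))))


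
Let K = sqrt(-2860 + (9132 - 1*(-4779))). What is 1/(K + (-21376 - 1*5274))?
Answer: -26650/710211449 - sqrt(11051)/710211449 ≈ -3.7672e-5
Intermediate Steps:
K = sqrt(11051) (K = sqrt(-2860 + (9132 + 4779)) = sqrt(-2860 + 13911) = sqrt(11051) ≈ 105.12)
1/(K + (-21376 - 1*5274)) = 1/(sqrt(11051) + (-21376 - 1*5274)) = 1/(sqrt(11051) + (-21376 - 5274)) = 1/(sqrt(11051) - 26650) = 1/(-26650 + sqrt(11051))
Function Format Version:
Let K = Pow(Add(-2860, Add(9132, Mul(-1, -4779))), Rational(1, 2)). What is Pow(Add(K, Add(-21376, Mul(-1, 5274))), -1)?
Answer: Add(Rational(-26650, 710211449), Mul(Rational(-1, 710211449), Pow(11051, Rational(1, 2)))) ≈ -3.7672e-5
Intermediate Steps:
K = Pow(11051, Rational(1, 2)) (K = Pow(Add(-2860, Add(9132, 4779)), Rational(1, 2)) = Pow(Add(-2860, 13911), Rational(1, 2)) = Pow(11051, Rational(1, 2)) ≈ 105.12)
Pow(Add(K, Add(-21376, Mul(-1, 5274))), -1) = Pow(Add(Pow(11051, Rational(1, 2)), Add(-21376, Mul(-1, 5274))), -1) = Pow(Add(Pow(11051, Rational(1, 2)), Add(-21376, -5274)), -1) = Pow(Add(Pow(11051, Rational(1, 2)), -26650), -1) = Pow(Add(-26650, Pow(11051, Rational(1, 2))), -1)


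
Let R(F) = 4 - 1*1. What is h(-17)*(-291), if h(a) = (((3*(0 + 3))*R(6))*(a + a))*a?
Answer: -4541346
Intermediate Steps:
R(F) = 3 (R(F) = 4 - 1 = 3)
h(a) = 54*a**2 (h(a) = (((3*(0 + 3))*3)*(a + a))*a = (((3*3)*3)*(2*a))*a = ((9*3)*(2*a))*a = (27*(2*a))*a = (54*a)*a = 54*a**2)
h(-17)*(-291) = (54*(-17)**2)*(-291) = (54*289)*(-291) = 15606*(-291) = -4541346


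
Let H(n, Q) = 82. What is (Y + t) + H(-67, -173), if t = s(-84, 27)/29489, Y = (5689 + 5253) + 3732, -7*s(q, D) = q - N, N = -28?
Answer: 435139692/29489 ≈ 14756.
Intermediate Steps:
s(q, D) = -4 - q/7 (s(q, D) = -(q - 1*(-28))/7 = -(q + 28)/7 = -(28 + q)/7 = -4 - q/7)
Y = 14674 (Y = 10942 + 3732 = 14674)
t = 8/29489 (t = (-4 - 1/7*(-84))/29489 = (-4 + 12)*(1/29489) = 8*(1/29489) = 8/29489 ≈ 0.00027129)
(Y + t) + H(-67, -173) = (14674 + 8/29489) + 82 = 432721594/29489 + 82 = 435139692/29489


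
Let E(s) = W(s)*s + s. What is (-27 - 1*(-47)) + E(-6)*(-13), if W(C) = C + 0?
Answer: -370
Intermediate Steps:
W(C) = C
E(s) = s + s**2 (E(s) = s*s + s = s**2 + s = s + s**2)
(-27 - 1*(-47)) + E(-6)*(-13) = (-27 - 1*(-47)) - 6*(1 - 6)*(-13) = (-27 + 47) - 6*(-5)*(-13) = 20 + 30*(-13) = 20 - 390 = -370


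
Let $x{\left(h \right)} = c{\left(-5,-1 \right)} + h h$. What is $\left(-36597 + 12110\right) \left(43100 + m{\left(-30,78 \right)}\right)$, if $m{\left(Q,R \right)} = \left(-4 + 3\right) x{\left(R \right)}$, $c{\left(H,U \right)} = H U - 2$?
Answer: $-906337331$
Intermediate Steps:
$c{\left(H,U \right)} = -2 + H U$
$x{\left(h \right)} = 3 + h^{2}$ ($x{\left(h \right)} = \left(-2 - -5\right) + h h = \left(-2 + 5\right) + h^{2} = 3 + h^{2}$)
$m{\left(Q,R \right)} = -3 - R^{2}$ ($m{\left(Q,R \right)} = \left(-4 + 3\right) \left(3 + R^{2}\right) = - (3 + R^{2}) = -3 - R^{2}$)
$\left(-36597 + 12110\right) \left(43100 + m{\left(-30,78 \right)}\right) = \left(-36597 + 12110\right) \left(43100 - 6087\right) = - 24487 \left(43100 - 6087\right) = \left(-24487\right) 37013 = -906337331$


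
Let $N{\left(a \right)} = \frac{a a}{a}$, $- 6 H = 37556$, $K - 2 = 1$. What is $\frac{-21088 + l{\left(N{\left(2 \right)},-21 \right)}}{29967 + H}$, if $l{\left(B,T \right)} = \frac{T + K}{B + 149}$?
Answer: $- \frac{9552918}{10739573} \approx -0.88951$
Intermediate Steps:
$K = 3$ ($K = 2 + 1 = 3$)
$H = - \frac{18778}{3}$ ($H = \left(- \frac{1}{6}\right) 37556 = - \frac{18778}{3} \approx -6259.3$)
$N{\left(a \right)} = a$ ($N{\left(a \right)} = \frac{a^{2}}{a} = a$)
$l{\left(B,T \right)} = \frac{3 + T}{149 + B}$ ($l{\left(B,T \right)} = \frac{T + 3}{B + 149} = \frac{3 + T}{149 + B}$)
$\frac{-21088 + l{\left(N{\left(2 \right)},-21 \right)}}{29967 + H} = \frac{-21088 + \frac{3 - 21}{149 + 2}}{29967 - \frac{18778}{3}} = \frac{-21088 + \frac{1}{151} \left(-18\right)}{\frac{71123}{3}} = \left(-21088 + \frac{1}{151} \left(-18\right)\right) \frac{3}{71123} = \left(-21088 - \frac{18}{151}\right) \frac{3}{71123} = \left(- \frac{3184306}{151}\right) \frac{3}{71123} = - \frac{9552918}{10739573}$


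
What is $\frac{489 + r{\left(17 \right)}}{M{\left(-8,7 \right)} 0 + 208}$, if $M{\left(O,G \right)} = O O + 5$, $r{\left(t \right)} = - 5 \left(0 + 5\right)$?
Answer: $\frac{29}{13} \approx 2.2308$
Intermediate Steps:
$r{\left(t \right)} = -25$ ($r{\left(t \right)} = \left(-5\right) 5 = -25$)
$M{\left(O,G \right)} = 5 + O^{2}$ ($M{\left(O,G \right)} = O^{2} + 5 = 5 + O^{2}$)
$\frac{489 + r{\left(17 \right)}}{M{\left(-8,7 \right)} 0 + 208} = \frac{489 - 25}{\left(5 + \left(-8\right)^{2}\right) 0 + 208} = \frac{464}{\left(5 + 64\right) 0 + 208} = \frac{464}{69 \cdot 0 + 208} = \frac{464}{0 + 208} = \frac{464}{208} = 464 \cdot \frac{1}{208} = \frac{29}{13}$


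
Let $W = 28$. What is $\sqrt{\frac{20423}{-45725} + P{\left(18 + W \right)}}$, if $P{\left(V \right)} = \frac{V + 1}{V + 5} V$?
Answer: $\frac{\sqrt{9124167190683}}{466395} \approx 6.4765$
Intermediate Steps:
$P{\left(V \right)} = \frac{V \left(1 + V\right)}{5 + V}$ ($P{\left(V \right)} = \frac{1 + V}{5 + V} V = \frac{V \left(1 + V\right)}{5 + V}$)
$\sqrt{\frac{20423}{-45725} + P{\left(18 + W \right)}} = \sqrt{\frac{20423}{-45725} + \frac{\left(18 + 28\right) \left(1 + \left(18 + 28\right)\right)}{5 + \left(18 + 28\right)}} = \sqrt{20423 \left(- \frac{1}{45725}\right) + \frac{46 \left(1 + 46\right)}{5 + 46}} = \sqrt{- \frac{20423}{45725} + 46 \cdot \frac{1}{51} \cdot 47} = \sqrt{- \frac{20423}{45725} + \frac{2162}{51}} = \sqrt{\frac{97815877}{2331975}} = \frac{\sqrt{9124167190683}}{466395}$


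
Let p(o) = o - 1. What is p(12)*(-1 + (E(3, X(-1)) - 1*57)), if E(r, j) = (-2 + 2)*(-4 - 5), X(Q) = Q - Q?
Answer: -638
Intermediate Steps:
X(Q) = 0
E(r, j) = 0 (E(r, j) = 0*(-9) = 0)
p(o) = -1 + o
p(12)*(-1 + (E(3, X(-1)) - 1*57)) = (-1 + 12)*(-1 + (0 - 1*57)) = 11*(-1 + (0 - 57)) = 11*(-1 - 57) = 11*(-58) = -638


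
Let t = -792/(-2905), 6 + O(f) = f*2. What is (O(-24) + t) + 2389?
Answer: 6783967/2905 ≈ 2335.3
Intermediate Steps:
O(f) = -6 + 2*f (O(f) = -6 + f*2 = -6 + 2*f)
t = 792/2905 (t = -792*(-1/2905) = 792/2905 ≈ 0.27263)
(O(-24) + t) + 2389 = ((-6 + 2*(-24)) + 792/2905) + 2389 = ((-6 - 48) + 792/2905) + 2389 = (-54 + 792/2905) + 2389 = -156078/2905 + 2389 = 6783967/2905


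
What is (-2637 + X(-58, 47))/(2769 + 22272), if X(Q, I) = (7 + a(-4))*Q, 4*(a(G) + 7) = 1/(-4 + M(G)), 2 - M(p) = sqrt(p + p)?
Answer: (-10548*sqrt(2) + 10519*I)/(100164*(sqrt(2) - I)) ≈ -0.10521 - 0.00013648*I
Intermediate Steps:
M(p) = 2 - sqrt(2)*sqrt(p) (M(p) = 2 - sqrt(p + p) = 2 - sqrt(2*p) = 2 - sqrt(2)*sqrt(p))
a(G) = -7 + 1/(4*(-2 - sqrt(2)*sqrt(G))) (a(G) = -7 + 1/(4*(-4 + (2 - sqrt(2)*sqrt(G)))) = -7 + 1/(4*(-2 - sqrt(2)*sqrt(G))))
X(Q, I) = Q*(7 + (-57 - 56*I*sqrt(2))/(4*(2 + 2*I*sqrt(2)))) (X(Q, I) = (7 + (-57 - 28*sqrt(2)*sqrt(-4))/(4*(2 + sqrt(2)*sqrt(-4))))*Q = (7 + (-57 - 28*sqrt(2)*2*I)/(4*(2 + sqrt(2)*(2*I))))*Q = (7 + (-57 - 56*I*sqrt(2))/(4*(2 + 2*I*sqrt(2))))*Q = Q*(7 + (-57 - 56*I*sqrt(2))/(4*(2 + 2*I*sqrt(2)))))
(-2637 + X(-58, 47))/(2769 + 22272) = (-2637 + (-1/24*(-58) + (1/24)*I*(-58)*sqrt(2)))/(2769 + 22272) = (-2637 + (29/12 - 29*I*sqrt(2)/12))/25041 = (-31615/12 - 29*I*sqrt(2)/12)*(1/25041) = -31615/300492 - 29*I*sqrt(2)/300492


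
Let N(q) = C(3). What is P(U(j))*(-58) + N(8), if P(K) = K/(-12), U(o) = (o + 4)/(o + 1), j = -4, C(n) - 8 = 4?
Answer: 12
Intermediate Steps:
C(n) = 12 (C(n) = 8 + 4 = 12)
N(q) = 12
U(o) = (4 + o)/(1 + o)
P(K) = -K/12 (P(K) = K*(-1/12) = -K/12)
P(U(j))*(-58) + N(8) = -(4 - 4)/(12*(1 - 4))*(-58) + 12 = -0/(12*(-3))*(-58) + 12 = -(-1)*0/36*(-58) + 12 = -1/12*0*(-58) + 12 = 0*(-58) + 12 = 0 + 12 = 12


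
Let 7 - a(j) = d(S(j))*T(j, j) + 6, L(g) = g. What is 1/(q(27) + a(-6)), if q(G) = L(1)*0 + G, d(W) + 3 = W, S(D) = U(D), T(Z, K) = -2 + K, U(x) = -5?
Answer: -1/36 ≈ -0.027778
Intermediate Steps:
S(D) = -5
d(W) = -3 + W
q(G) = G (q(G) = 1*0 + G = 0 + G = G)
a(j) = -15 + 8*j (a(j) = 7 - ((-3 - 5)*(-2 + j) + 6) = 7 - (-8*(-2 + j) + 6) = 7 - ((16 - 8*j) + 6) = 7 - (22 - 8*j) = 7 + (-22 + 8*j) = -15 + 8*j)
1/(q(27) + a(-6)) = 1/(27 + (-15 + 8*(-6))) = 1/(27 + (-15 - 48)) = 1/(27 - 63) = 1/(-36) = -1/36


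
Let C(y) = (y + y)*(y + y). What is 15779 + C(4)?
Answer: 15843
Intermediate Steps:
C(y) = 4*y² (C(y) = (2*y)*(2*y) = 4*y²)
15779 + C(4) = 15779 + 4*4² = 15779 + 4*16 = 15779 + 64 = 15843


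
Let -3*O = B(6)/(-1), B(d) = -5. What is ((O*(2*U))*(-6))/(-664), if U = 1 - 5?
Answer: 10/83 ≈ 0.12048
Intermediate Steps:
U = -4
O = -5/3 (O = -(-5)/(3*(-1)) = -(-5)*(-1)/3 = -⅓*5 = -5/3 ≈ -1.6667)
((O*(2*U))*(-6))/(-664) = (-10*(-4)/3*(-6))/(-664) = (-5/3*(-8)*(-6))*(-1/664) = ((40/3)*(-6))*(-1/664) = -80*(-1/664) = 10/83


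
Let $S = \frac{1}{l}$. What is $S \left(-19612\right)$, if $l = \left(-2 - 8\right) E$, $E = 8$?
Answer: $\frac{4903}{20} \approx 245.15$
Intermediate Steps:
$l = -80$ ($l = \left(-2 - 8\right) 8 = \left(-10\right) 8 = -80$)
$S = - \frac{1}{80}$ ($S = \frac{1}{-80} = - \frac{1}{80} \approx -0.0125$)
$S \left(-19612\right) = \left(- \frac{1}{80}\right) \left(-19612\right) = \frac{4903}{20}$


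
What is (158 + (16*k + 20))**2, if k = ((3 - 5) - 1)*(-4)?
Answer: 136900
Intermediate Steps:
k = 12 (k = (-2 - 1)*(-4) = -3*(-4) = 12)
(158 + (16*k + 20))**2 = (158 + (16*12 + 20))**2 = (158 + (192 + 20))**2 = (158 + 212)**2 = 370**2 = 136900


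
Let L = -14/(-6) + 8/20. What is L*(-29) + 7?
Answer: -1084/15 ≈ -72.267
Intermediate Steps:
L = 41/15 (L = -14*(-⅙) + 8*(1/20) = 7/3 + ⅖ = 41/15 ≈ 2.7333)
L*(-29) + 7 = (41/15)*(-29) + 7 = -1189/15 + 7 = -1084/15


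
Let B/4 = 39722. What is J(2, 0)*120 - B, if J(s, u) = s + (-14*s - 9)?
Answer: -163088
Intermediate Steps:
B = 158888 (B = 4*39722 = 158888)
J(s, u) = -9 - 13*s (J(s, u) = s + (-9 - 14*s) = -9 - 13*s)
J(2, 0)*120 - B = (-9 - 13*2)*120 - 1*158888 = (-9 - 26)*120 - 158888 = -35*120 - 158888 = -4200 - 158888 = -163088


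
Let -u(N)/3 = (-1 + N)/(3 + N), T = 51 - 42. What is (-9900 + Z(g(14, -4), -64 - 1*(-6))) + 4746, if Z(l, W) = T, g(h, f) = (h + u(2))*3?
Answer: -5145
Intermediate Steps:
T = 9
u(N) = -3*(-1 + N)/(3 + N)
g(h, f) = -9/5 + 3*h (g(h, f) = (h + 3*(1 - 1*2)/(3 + 2))*3 = (h + 3*(1 - 2)/5)*3 = (h + 3*(1/5)*(-1))*3 = (h - 3/5)*3 = (-3/5 + h)*3 = -9/5 + 3*h)
Z(l, W) = 9
(-9900 + Z(g(14, -4), -64 - 1*(-6))) + 4746 = (-9900 + 9) + 4746 = -9891 + 4746 = -5145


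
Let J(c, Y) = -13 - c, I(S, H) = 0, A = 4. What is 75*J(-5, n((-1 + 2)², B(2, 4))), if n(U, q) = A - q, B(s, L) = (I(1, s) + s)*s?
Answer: -600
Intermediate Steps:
B(s, L) = s² (B(s, L) = (0 + s)*s = s*s = s²)
n(U, q) = 4 - q
75*J(-5, n((-1 + 2)², B(2, 4))) = 75*(-13 - 1*(-5)) = 75*(-13 + 5) = 75*(-8) = -600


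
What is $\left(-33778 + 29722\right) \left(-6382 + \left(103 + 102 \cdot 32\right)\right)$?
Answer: $12228840$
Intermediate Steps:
$\left(-33778 + 29722\right) \left(-6382 + \left(103 + 102 \cdot 32\right)\right) = - 4056 \left(-6382 + \left(103 + 3264\right)\right) = - 4056 \left(-6382 + 3367\right) = \left(-4056\right) \left(-3015\right) = 12228840$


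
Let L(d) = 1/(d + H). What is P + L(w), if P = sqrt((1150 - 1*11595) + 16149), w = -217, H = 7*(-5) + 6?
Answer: -1/246 + 2*sqrt(1426) ≈ 75.521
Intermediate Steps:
H = -29 (H = -35 + 6 = -29)
P = 2*sqrt(1426) (P = sqrt((1150 - 11595) + 16149) = sqrt(-10445 + 16149) = sqrt(5704) = 2*sqrt(1426) ≈ 75.525)
L(d) = 1/(-29 + d) (L(d) = 1/(d - 29) = 1/(-29 + d))
P + L(w) = 2*sqrt(1426) + 1/(-29 - 217) = 2*sqrt(1426) + 1/(-246) = 2*sqrt(1426) - 1/246 = -1/246 + 2*sqrt(1426)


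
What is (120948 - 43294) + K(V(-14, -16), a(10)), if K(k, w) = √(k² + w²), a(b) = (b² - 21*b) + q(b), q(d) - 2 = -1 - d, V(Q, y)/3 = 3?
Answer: 77654 + √14242 ≈ 77773.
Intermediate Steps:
V(Q, y) = 9 (V(Q, y) = 3*3 = 9)
q(d) = 1 - d (q(d) = 2 + (-1 - d) = 1 - d)
a(b) = 1 + b² - 22*b (a(b) = (b² - 21*b) + (1 - b) = 1 + b² - 22*b)
(120948 - 43294) + K(V(-14, -16), a(10)) = (120948 - 43294) + √(9² + (1 + 10² - 22*10)²) = 77654 + √(81 + (1 + 100 - 220)²) = 77654 + √(81 + (-119)²) = 77654 + √(81 + 14161) = 77654 + √14242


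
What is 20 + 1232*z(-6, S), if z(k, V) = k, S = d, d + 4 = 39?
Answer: -7372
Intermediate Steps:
d = 35 (d = -4 + 39 = 35)
S = 35
20 + 1232*z(-6, S) = 20 + 1232*(-6) = 20 - 7392 = -7372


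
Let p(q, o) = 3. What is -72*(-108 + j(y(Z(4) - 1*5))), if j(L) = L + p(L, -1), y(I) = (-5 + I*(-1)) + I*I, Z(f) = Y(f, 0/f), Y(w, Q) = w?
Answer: 7776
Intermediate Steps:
Z(f) = f
y(I) = -5 + I**2 - I (y(I) = (-5 - I) + I**2 = -5 + I**2 - I)
j(L) = 3 + L (j(L) = L + 3 = 3 + L)
-72*(-108 + j(y(Z(4) - 1*5))) = -72*(-108 + (3 + (-5 + (4 - 1*5)**2 - (4 - 1*5)))) = -72*(-108 + (3 + (-5 + (4 - 5)**2 - (4 - 5)))) = -72*(-108 + (3 + (-5 + (-1)**2 - 1*(-1)))) = -72*(-108 + (3 + (-5 + 1 + 1))) = -72*(-108 + (3 - 3)) = -72*(-108 + 0) = -72*(-108) = 7776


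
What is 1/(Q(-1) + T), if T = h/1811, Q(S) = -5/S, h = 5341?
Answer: 1811/14396 ≈ 0.12580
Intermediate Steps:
T = 5341/1811 ≈ 2.9492
1/(Q(-1) + T) = 1/(-5/(-1) + 5341/1811) = 1/(-5*(-1) + 5341/1811) = 1/(5 + 5341/1811) = 1/(14396/1811) = 1811/14396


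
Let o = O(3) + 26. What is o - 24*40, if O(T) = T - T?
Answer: -934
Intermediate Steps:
O(T) = 0
o = 26 (o = 0 + 26 = 26)
o - 24*40 = 26 - 24*40 = 26 - 960 = -934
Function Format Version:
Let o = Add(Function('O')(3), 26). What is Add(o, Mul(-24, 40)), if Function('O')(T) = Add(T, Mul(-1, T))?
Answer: -934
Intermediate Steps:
Function('O')(T) = 0
o = 26 (o = Add(0, 26) = 26)
Add(o, Mul(-24, 40)) = Add(26, Mul(-24, 40)) = Add(26, -960) = -934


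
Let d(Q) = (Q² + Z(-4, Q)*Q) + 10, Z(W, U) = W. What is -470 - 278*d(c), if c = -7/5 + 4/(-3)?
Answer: -1882448/225 ≈ -8366.4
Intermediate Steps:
c = -41/15 (c = -7*⅕ + 4*(-⅓) = -7/5 - 4/3 = -41/15 ≈ -2.7333)
d(Q) = 10 + Q² - 4*Q (d(Q) = (Q² - 4*Q) + 10 = 10 + Q² - 4*Q)
-470 - 278*d(c) = -470 - 278*(10 + (-41/15)² - 4*(-41/15)) = -470 - 278*(10 + 1681/225 + 164/15) = -470 - 278*6391/225 = -470 - 1776698/225 = -1882448/225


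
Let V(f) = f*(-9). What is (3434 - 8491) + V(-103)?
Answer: -4130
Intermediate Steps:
V(f) = -9*f
(3434 - 8491) + V(-103) = (3434 - 8491) - 9*(-103) = -5057 + 927 = -4130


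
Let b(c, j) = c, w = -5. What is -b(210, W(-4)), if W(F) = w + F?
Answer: -210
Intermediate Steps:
W(F) = -5 + F
-b(210, W(-4)) = -1*210 = -210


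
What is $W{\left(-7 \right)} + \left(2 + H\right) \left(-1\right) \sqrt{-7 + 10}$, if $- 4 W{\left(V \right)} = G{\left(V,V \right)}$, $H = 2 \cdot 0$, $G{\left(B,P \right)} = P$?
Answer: $\frac{7}{4} - 2 \sqrt{3} \approx -1.7141$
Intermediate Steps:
$H = 0$
$W{\left(V \right)} = - \frac{V}{4}$
$W{\left(-7 \right)} + \left(2 + H\right) \left(-1\right) \sqrt{-7 + 10} = \left(- \frac{1}{4}\right) \left(-7\right) + \left(2 + 0\right) \left(-1\right) \sqrt{-7 + 10} = \frac{7}{4} + 2 \left(-1\right) \sqrt{3} = \frac{7}{4} - 2 \sqrt{3}$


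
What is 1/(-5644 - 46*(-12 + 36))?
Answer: -1/6748 ≈ -0.00014819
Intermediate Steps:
1/(-5644 - 46*(-12 + 36)) = 1/(-5644 - 46*24) = 1/(-5644 - 1104) = 1/(-6748) = -1/6748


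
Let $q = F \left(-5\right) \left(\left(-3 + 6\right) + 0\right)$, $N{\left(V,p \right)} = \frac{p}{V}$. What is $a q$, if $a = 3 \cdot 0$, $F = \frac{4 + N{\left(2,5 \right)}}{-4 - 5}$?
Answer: $0$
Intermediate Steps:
$F = - \frac{13}{18}$ ($F = \frac{4 + \frac{5}{2}}{-4 - 5} = \frac{4 + 5 \cdot \frac{1}{2}}{-9} = \left(4 + \frac{5}{2}\right) \left(- \frac{1}{9}\right) = \frac{13}{2} \left(- \frac{1}{9}\right) = - \frac{13}{18} \approx -0.72222$)
$q = \frac{65}{6}$ ($q = \left(- \frac{13}{18}\right) \left(-5\right) \left(\left(-3 + 6\right) + 0\right) = \frac{65 \left(3 + 0\right)}{18} = \frac{65}{18} \cdot 3 = \frac{65}{6} \approx 10.833$)
$a = 0$
$a q = 0 \cdot \frac{65}{6} = 0$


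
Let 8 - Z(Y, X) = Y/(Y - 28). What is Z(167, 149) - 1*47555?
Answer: -6609200/139 ≈ -47548.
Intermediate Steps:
Z(Y, X) = 8 - Y/(-28 + Y) (Z(Y, X) = 8 - Y/(Y - 28) = 8 - Y/(-28 + Y))
Z(167, 149) - 1*47555 = 7*(-32 + 167)/(-28 + 167) - 1*47555 = 7*135/139 - 47555 = 7*(1/139)*135 - 47555 = 945/139 - 47555 = -6609200/139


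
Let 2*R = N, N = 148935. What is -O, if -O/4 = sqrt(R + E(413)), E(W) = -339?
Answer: 102*sqrt(114) ≈ 1089.1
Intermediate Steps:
R = 148935/2 (R = (1/2)*148935 = 148935/2 ≈ 74468.)
O = -102*sqrt(114) (O = -4*sqrt(148935/2 - 339) = -102*sqrt(114) ≈ -1089.1)
-O = -(-102)*sqrt(114) = 102*sqrt(114)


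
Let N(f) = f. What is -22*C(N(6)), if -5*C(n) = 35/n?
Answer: 77/3 ≈ 25.667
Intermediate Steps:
C(n) = -7/n
-22*C(N(6)) = -(-154)/6 = -22*(-7/6) = 77/3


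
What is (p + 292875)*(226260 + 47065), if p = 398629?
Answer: 189005330800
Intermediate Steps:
(p + 292875)*(226260 + 47065) = (398629 + 292875)*(226260 + 47065) = 691504*273325 = 189005330800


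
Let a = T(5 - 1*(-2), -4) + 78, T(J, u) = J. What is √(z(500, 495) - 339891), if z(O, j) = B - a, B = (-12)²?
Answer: 2*I*√84958 ≈ 582.95*I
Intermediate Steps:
B = 144
a = 85 (a = (5 - 1*(-2)) + 78 = (5 + 2) + 78 = 7 + 78 = 85)
z(O, j) = 59 (z(O, j) = 144 - 1*85 = 144 - 85 = 59)
√(z(500, 495) - 339891) = √(59 - 339891) = √(-339832) = 2*I*√84958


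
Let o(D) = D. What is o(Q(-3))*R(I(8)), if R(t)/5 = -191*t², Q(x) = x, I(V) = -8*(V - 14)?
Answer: 6600960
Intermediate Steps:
I(V) = 112 - 8*V (I(V) = -8*(-14 + V) = 112 - 8*V)
R(t) = -955*t² (R(t) = 5*(-191*t²) = -955*t²)
o(Q(-3))*R(I(8)) = -(-2865)*(112 - 8*8)² = -(-2865)*(112 - 64)² = -(-2865)*48² = -(-2865)*2304 = -3*(-2200320) = 6600960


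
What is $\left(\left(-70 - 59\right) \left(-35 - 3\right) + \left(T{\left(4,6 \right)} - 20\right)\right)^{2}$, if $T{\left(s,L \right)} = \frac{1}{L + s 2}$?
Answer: $\frac{4671585801}{196} \approx 2.3835 \cdot 10^{7}$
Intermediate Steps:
$T{\left(s,L \right)} = \frac{1}{L + 2 s}$
$\left(\left(-70 - 59\right) \left(-35 - 3\right) + \left(T{\left(4,6 \right)} - 20\right)\right)^{2} = \left(\left(-70 - 59\right) \left(-35 - 3\right) + \left(\frac{1}{6 + 2 \cdot 4} - 20\right)\right)^{2} = \left(\left(-129\right) \left(-38\right) - \left(20 - \frac{1}{6 + 8}\right)\right)^{2} = \left(4902 - \left(20 - \frac{1}{14}\right)\right)^{2} = \left(4902 + \left(\frac{1}{14} - 20\right)\right)^{2} = \left(4902 - \frac{279}{14}\right)^{2} = \left(\frac{68349}{14}\right)^{2} = \frac{4671585801}{196}$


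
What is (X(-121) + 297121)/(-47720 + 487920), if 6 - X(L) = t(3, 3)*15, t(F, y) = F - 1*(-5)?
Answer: 297007/440200 ≈ 0.67471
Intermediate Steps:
t(F, y) = 5 + F (t(F, y) = F + 5 = 5 + F)
X(L) = -114 (X(L) = 6 - (5 + 3)*15 = 6 - 8*15 = 6 - 1*120 = 6 - 120 = -114)
(X(-121) + 297121)/(-47720 + 487920) = (-114 + 297121)/(-47720 + 487920) = 297007/440200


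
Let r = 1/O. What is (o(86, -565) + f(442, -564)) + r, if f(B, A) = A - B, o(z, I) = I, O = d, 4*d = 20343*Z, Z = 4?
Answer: -31958852/20343 ≈ -1571.0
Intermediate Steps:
d = 20343 (d = (20343*4)/4 = (¼)*81372 = 20343)
O = 20343
r = 1/20343 ≈ 4.9157e-5
(o(86, -565) + f(442, -564)) + r = (-565 + (-564 - 1*442)) + 1/20343 = (-565 + (-564 - 442)) + 1/20343 = (-565 - 1006) + 1/20343 = -1571 + 1/20343 = -31958852/20343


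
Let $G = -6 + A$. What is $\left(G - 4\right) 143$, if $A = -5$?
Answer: $-2145$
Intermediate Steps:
$G = -11$ ($G = -6 - 5 = -11$)
$\left(G - 4\right) 143 = \left(-11 - 4\right) 143 = \left(-15\right) 143 = -2145$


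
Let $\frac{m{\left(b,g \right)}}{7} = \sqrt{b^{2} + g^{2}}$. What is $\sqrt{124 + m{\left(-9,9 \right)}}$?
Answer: $\sqrt{124 + 63 \sqrt{2}} \approx 14.598$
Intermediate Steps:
$m{\left(b,g \right)} = 7 \sqrt{b^{2} + g^{2}}$
$\sqrt{124 + m{\left(-9,9 \right)}} = \sqrt{124 + 7 \sqrt{\left(-9\right)^{2} + 9^{2}}} = \sqrt{124 + 7 \sqrt{81 + 81}} = \sqrt{124 + 7 \sqrt{162}} = \sqrt{124 + 7 \cdot 9 \sqrt{2}} = \sqrt{124 + 63 \sqrt{2}}$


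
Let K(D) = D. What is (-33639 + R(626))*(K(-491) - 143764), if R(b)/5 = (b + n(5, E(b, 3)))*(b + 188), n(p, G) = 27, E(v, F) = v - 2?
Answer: -378535362105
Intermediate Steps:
E(v, F) = -2 + v
R(b) = 5*(27 + b)*(188 + b) (R(b) = 5*((b + 27)*(b + 188)) = 5*((27 + b)*(188 + b)) = 5*(27 + b)*(188 + b))
(-33639 + R(626))*(K(-491) - 143764) = (-33639 + (25380 + 5*626² + 1075*626))*(-491 - 143764) = (-33639 + (25380 + 5*391876 + 672950))*(-144255) = (-33639 + (25380 + 1959380 + 672950))*(-144255) = (-33639 + 2657710)*(-144255) = 2624071*(-144255) = -378535362105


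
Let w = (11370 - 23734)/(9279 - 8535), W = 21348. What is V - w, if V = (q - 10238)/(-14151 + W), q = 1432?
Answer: 2289779/148738 ≈ 15.395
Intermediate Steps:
V = -8806/7197 (V = (1432 - 10238)/(-14151 + 21348) = -8806/7197 ≈ -1.2236)
w = -3091/186 (w = -12364/744 = -12364*1/744 = -3091/186 ≈ -16.618)
V - w = -8806/7197 - 1*(-3091/186) = -8806/7197 + 3091/186 = 2289779/148738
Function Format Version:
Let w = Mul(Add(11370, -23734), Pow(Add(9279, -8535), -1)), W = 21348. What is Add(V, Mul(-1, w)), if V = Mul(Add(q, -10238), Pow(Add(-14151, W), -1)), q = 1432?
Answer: Rational(2289779, 148738) ≈ 15.395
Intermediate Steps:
V = Rational(-8806, 7197) (V = Mul(Add(1432, -10238), Pow(Add(-14151, 21348), -1)) = Mul(-8806, Pow(7197, -1)) = Mul(-8806, Rational(1, 7197)) = Rational(-8806, 7197) ≈ -1.2236)
w = Rational(-3091, 186) (w = Mul(-12364, Pow(744, -1)) = Mul(-12364, Rational(1, 744)) = Rational(-3091, 186) ≈ -16.618)
Add(V, Mul(-1, w)) = Add(Rational(-8806, 7197), Mul(-1, Rational(-3091, 186))) = Add(Rational(-8806, 7197), Rational(3091, 186)) = Rational(2289779, 148738)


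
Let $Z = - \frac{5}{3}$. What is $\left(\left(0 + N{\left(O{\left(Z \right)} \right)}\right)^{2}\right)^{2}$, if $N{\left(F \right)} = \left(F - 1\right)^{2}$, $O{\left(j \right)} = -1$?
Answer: $256$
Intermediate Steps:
$Z = - \frac{5}{3}$ ($Z = \left(-5\right) \frac{1}{3} = - \frac{5}{3} \approx -1.6667$)
$N{\left(F \right)} = \left(-1 + F\right)^{2}$
$\left(\left(0 + N{\left(O{\left(Z \right)} \right)}\right)^{2}\right)^{2} = \left(\left(0 + \left(-1 - 1\right)^{2}\right)^{2}\right)^{2} = \left(\left(0 + \left(-2\right)^{2}\right)^{2}\right)^{2} = \left(\left(0 + 4\right)^{2}\right)^{2} = \left(4^{2}\right)^{2} = 16^{2} = 256$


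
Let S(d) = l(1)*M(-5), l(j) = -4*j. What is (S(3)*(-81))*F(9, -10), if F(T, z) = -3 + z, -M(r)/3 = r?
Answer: -63180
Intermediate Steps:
M(r) = -3*r
S(d) = -60 (S(d) = (-4*1)*(-3*(-5)) = -4*15 = -60)
(S(3)*(-81))*F(9, -10) = (-60*(-81))*(-3 - 10) = 4860*(-13) = -63180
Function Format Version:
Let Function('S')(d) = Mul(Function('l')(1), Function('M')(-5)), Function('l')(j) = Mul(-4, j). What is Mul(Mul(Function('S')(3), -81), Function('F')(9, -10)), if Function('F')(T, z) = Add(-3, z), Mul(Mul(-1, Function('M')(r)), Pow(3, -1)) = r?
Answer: -63180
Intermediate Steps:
Function('M')(r) = Mul(-3, r)
Function('S')(d) = -60 (Function('S')(d) = Mul(Mul(-4, 1), Mul(-3, -5)) = Mul(-4, 15) = -60)
Mul(Mul(Function('S')(3), -81), Function('F')(9, -10)) = Mul(Mul(-60, -81), Add(-3, -10)) = Mul(4860, -13) = -63180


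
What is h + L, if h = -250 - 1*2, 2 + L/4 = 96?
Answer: 124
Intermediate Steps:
L = 376 (L = -8 + 4*96 = -8 + 384 = 376)
h = -252 (h = -250 - 2 = -252)
h + L = -252 + 376 = 124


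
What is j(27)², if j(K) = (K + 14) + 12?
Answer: 2809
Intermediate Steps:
j(K) = 26 + K (j(K) = (14 + K) + 12 = 26 + K)
j(27)² = (26 + 27)² = 53² = 2809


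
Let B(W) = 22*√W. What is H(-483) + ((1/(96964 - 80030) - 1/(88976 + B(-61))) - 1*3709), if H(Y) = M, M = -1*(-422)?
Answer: (-612282627*√61 + 2476293600283*I)/(16934*(-44488*I + 11*√61)) ≈ -3287.0 + 2.0489e-8*I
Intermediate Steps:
M = 422
H(Y) = 422
H(-483) + ((1/(96964 - 80030) - 1/(88976 + B(-61))) - 1*3709) = 422 + ((1/(96964 - 80030) - 1/(88976 + 22*√(-61))) - 1*3709) = 422 + ((1/16934 - 1/(88976 + 22*(I*√61))) - 3709) = 422 + ((1/16934 - 1/(88976 + 22*I*√61)) - 3709) = 422 + (-62808205/16934 - 1/(88976 + 22*I*√61)) = -55662057/16934 - 1/(88976 + 22*I*√61)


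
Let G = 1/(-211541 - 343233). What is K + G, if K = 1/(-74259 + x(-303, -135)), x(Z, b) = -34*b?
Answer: -624443/38650549806 ≈ -1.6156e-5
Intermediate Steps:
K = -1/69669 (K = 1/(-74259 - 34*(-135)) = 1/(-74259 + 4590) = 1/(-69669) = -1/69669 ≈ -1.4354e-5)
G = -1/554774 (G = 1/(-554774) = -1/554774 ≈ -1.8025e-6)
K + G = -1/69669 - 1/554774 = -624443/38650549806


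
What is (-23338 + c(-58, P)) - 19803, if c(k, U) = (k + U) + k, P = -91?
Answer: -43348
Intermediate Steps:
c(k, U) = U + 2*k (c(k, U) = (U + k) + k = U + 2*k)
(-23338 + c(-58, P)) - 19803 = (-23338 + (-91 + 2*(-58))) - 19803 = (-23338 + (-91 - 116)) - 19803 = (-23338 - 207) - 19803 = -23545 - 19803 = -43348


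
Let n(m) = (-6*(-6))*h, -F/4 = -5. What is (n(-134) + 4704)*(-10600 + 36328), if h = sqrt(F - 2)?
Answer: 121024512 + 2778624*sqrt(2) ≈ 1.2495e+8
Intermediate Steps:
F = 20 (F = -4*(-5) = 20)
h = 3*sqrt(2) (h = sqrt(20 - 2) = sqrt(18) = 3*sqrt(2) ≈ 4.2426)
n(m) = 108*sqrt(2) (n(m) = (-6*(-6))*(3*sqrt(2)) = 36*(3*sqrt(2)) = 108*sqrt(2))
(n(-134) + 4704)*(-10600 + 36328) = (108*sqrt(2) + 4704)*(-10600 + 36328) = (4704 + 108*sqrt(2))*25728 = 121024512 + 2778624*sqrt(2)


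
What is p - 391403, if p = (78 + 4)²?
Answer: -384679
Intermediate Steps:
p = 6724 (p = 82² = 6724)
p - 391403 = 6724 - 391403 = -384679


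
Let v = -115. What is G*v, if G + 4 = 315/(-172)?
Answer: 115345/172 ≈ 670.61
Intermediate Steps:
G = -1003/172 (G = -4 + 315/(-172) = -4 + 315*(-1/172) = -4 - 315/172 = -1003/172 ≈ -5.8314)
G*v = -1003/172*(-115) = 115345/172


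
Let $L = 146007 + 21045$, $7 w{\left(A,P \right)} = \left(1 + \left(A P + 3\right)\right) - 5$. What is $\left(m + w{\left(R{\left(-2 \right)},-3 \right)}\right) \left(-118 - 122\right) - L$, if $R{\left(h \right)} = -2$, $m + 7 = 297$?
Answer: $- \frac{1657764}{7} \approx -2.3682 \cdot 10^{5}$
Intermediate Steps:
$m = 290$ ($m = -7 + 297 = 290$)
$w{\left(A,P \right)} = - \frac{1}{7} + \frac{A P}{7}$ ($w{\left(A,P \right)} = \frac{\left(1 + \left(A P + 3\right)\right) - 5}{7} = \frac{\left(1 + \left(3 + A P\right)\right) - 5}{7} = \frac{\left(4 + A P\right) - 5}{7} = \frac{-1 + A P}{7} = - \frac{1}{7} + \frac{A P}{7}$)
$L = 167052$
$\left(m + w{\left(R{\left(-2 \right)},-3 \right)}\right) \left(-118 - 122\right) - L = \left(290 - \left(\frac{1}{7} + \frac{2}{7} \left(-3\right)\right)\right) \left(-118 - 122\right) - 167052 = \left(290 + \left(- \frac{1}{7} + \frac{6}{7}\right)\right) \left(-118 - 122\right) - 167052 = \left(290 + \frac{5}{7}\right) \left(-240\right) - 167052 = \frac{2035}{7} \left(-240\right) - 167052 = - \frac{488400}{7} - 167052 = - \frac{1657764}{7}$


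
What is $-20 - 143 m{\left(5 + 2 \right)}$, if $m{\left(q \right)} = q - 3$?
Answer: $-592$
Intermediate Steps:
$m{\left(q \right)} = -3 + q$
$-20 - 143 m{\left(5 + 2 \right)} = -20 - 143 \left(-3 + \left(5 + 2\right)\right) = -20 - 143 \left(-3 + 7\right) = -20 - 572 = -592$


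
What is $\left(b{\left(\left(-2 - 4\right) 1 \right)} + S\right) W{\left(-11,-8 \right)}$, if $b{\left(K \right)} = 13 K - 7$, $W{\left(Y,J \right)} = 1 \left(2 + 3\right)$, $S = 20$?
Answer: $-325$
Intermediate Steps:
$W{\left(Y,J \right)} = 5$ ($W{\left(Y,J \right)} = 1 \cdot 5 = 5$)
$b{\left(K \right)} = -7 + 13 K$
$\left(b{\left(\left(-2 - 4\right) 1 \right)} + S\right) W{\left(-11,-8 \right)} = \left(\left(-7 + 13 \left(-2 - 4\right) 1\right) + 20\right) 5 = \left(\left(-7 + 13 \left(\left(-6\right) 1\right)\right) + 20\right) 5 = \left(\left(-7 + 13 \left(-6\right)\right) + 20\right) 5 = \left(\left(-7 - 78\right) + 20\right) 5 = \left(-85 + 20\right) 5 = \left(-65\right) 5 = -325$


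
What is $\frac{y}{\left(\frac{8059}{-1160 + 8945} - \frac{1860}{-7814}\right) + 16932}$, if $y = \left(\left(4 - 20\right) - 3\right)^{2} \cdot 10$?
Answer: $\frac{109801741950}{515042353903} \approx 0.21319$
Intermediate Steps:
$y = 3610$ ($y = \left(\left(4 - 20\right) - 3\right)^{2} \cdot 10 = \left(-16 - 3\right)^{2} \cdot 10 = \left(-19\right)^{2} \cdot 10 = 361 \cdot 10 = 3610$)
$\frac{y}{\left(\frac{8059}{-1160 + 8945} - \frac{1860}{-7814}\right) + 16932} = \frac{3610}{\left(\frac{8059}{-1160 + 8945} - \frac{1860}{-7814}\right) + 16932} = \frac{3610}{\left(\frac{8059}{7785} - - \frac{930}{3907}\right) + 16932} = \frac{3610}{\left(8059 \cdot \frac{1}{7785} + \frac{930}{3907}\right) + 16932} = \frac{3610}{\left(\frac{8059}{7785} + \frac{930}{3907}\right) + 16932} = \frac{3610}{\frac{38726563}{30415995} + 16932} = \frac{3610}{\frac{515042353903}{30415995}} = 3610 \cdot \frac{30415995}{515042353903} = \frac{109801741950}{515042353903}$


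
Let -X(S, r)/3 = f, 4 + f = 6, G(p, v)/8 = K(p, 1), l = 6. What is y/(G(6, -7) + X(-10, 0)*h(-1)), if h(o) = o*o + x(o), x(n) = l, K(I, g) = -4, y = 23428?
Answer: -11714/37 ≈ -316.59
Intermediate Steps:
G(p, v) = -32 (G(p, v) = 8*(-4) = -32)
x(n) = 6
f = 2 (f = -4 + 6 = 2)
X(S, r) = -6 (X(S, r) = -3*2 = -6)
h(o) = 6 + o² (h(o) = o*o + 6 = o² + 6 = 6 + o²)
y/(G(6, -7) + X(-10, 0)*h(-1)) = 23428/(-32 - 6*(6 + (-1)²)) = 23428/(-32 - 6*(6 + 1)) = 23428/(-32 - 6*7) = 23428/(-32 - 42) = 23428/(-74) = 23428*(-1/74) = -11714/37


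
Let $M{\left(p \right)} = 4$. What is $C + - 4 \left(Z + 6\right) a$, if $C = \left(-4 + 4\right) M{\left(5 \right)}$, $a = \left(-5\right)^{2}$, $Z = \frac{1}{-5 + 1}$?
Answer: $-575$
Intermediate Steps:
$Z = - \frac{1}{4}$ ($Z = \frac{1}{-4} = - \frac{1}{4} \approx -0.25$)
$a = 25$
$C = 0$ ($C = \left(-4 + 4\right) 4 = 0 \cdot 4 = 0$)
$C + - 4 \left(Z + 6\right) a = 0 + - 4 \left(- \frac{1}{4} + 6\right) 25 = 0 + \left(-4\right) \frac{23}{4} \cdot 25 = 0 - 575 = -575$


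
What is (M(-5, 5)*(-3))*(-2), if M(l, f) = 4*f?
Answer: 120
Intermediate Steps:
(M(-5, 5)*(-3))*(-2) = ((4*5)*(-3))*(-2) = (20*(-3))*(-2) = -60*(-2) = 120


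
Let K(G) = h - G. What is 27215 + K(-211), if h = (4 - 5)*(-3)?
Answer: 27429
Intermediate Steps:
h = 3 (h = -1*(-3) = 3)
K(G) = 3 - G
27215 + K(-211) = 27215 + (3 - 1*(-211)) = 27215 + (3 + 211) = 27215 + 214 = 27429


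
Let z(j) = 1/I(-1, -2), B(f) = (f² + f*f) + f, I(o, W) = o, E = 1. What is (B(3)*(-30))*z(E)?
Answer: 630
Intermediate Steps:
B(f) = f + 2*f² (B(f) = (f² + f²) + f = 2*f² + f = f + 2*f²)
z(j) = -1 (z(j) = 1/(-1) = -1)
(B(3)*(-30))*z(E) = ((3*(1 + 2*3))*(-30))*(-1) = ((3*(1 + 6))*(-30))*(-1) = ((3*7)*(-30))*(-1) = (21*(-30))*(-1) = -630*(-1) = 630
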